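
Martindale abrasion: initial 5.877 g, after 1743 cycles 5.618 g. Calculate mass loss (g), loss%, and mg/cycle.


Mass loss = 0.259 g
Loss = 4.41%
Rate = 0.149 mg/cycle

Loss = 5.877 - 5.618 = 0.259 g
Loss% = 0.259 / 5.877 x 100 = 4.41%
Rate = 0.259 / 1743 x 1000 = 0.149 mg/cycle


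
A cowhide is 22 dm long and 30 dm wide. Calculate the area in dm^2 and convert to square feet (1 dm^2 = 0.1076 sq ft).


660 dm^2
71.02 sq ft

Area = 22 x 30 = 660 dm^2
Conversion: 660 x 0.1076 = 71.02 sq ft


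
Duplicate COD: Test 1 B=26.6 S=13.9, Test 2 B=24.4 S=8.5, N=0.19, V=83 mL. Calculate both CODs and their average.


COD1 = 232.6 mg/L
COD2 = 291.2 mg/L
Average = 261.9 mg/L

COD1 = (26.6 - 13.9) x 0.19 x 8000 / 83 = 232.6 mg/L
COD2 = (24.4 - 8.5) x 0.19 x 8000 / 83 = 291.2 mg/L
Average = (232.6 + 291.2) / 2 = 261.9 mg/L


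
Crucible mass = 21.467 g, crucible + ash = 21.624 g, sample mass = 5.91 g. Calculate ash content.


Ash mass = 0.157 g
Ash content = 2.66%


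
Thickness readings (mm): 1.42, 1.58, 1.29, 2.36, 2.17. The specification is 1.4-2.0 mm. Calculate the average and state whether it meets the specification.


Average = 1.76 mm
Within specification: Yes


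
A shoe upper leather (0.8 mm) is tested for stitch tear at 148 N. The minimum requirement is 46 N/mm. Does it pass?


STS = 185.0 N/mm
Passes: Yes

STS = 148 / 0.8 = 185.0 N/mm
Minimum required: 46 N/mm
Passes: Yes


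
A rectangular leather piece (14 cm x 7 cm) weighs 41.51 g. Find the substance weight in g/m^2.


Area = 14 x 7 = 98 cm^2
SW = 41.51 / 98 x 10000 = 4235.7 g/m^2


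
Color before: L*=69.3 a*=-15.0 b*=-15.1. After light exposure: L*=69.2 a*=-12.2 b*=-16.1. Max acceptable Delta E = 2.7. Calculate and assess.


Delta E = 2.97
Passes: No

dL = -0.1, da = 2.8, db = -1.0
dE = sqrt((-0.1)^2 + (2.8)^2 + (-1.0)^2) = 2.97
Max = 2.7
Passes: No


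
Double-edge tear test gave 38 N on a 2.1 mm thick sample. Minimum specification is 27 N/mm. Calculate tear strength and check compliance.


Tear strength = 38 / 2.1 = 18.1 N/mm
Required minimum = 27 N/mm
Compliant: No


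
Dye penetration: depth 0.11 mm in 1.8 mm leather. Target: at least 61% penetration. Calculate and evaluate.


Penetration = 0.11 / 1.8 x 100 = 6.1%
Target: 61%
Meets target: No


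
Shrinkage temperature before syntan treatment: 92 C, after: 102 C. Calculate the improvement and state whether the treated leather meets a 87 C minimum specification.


Improvement = 102 - 92 = 10 C
Spec check: 102 C >= 87 C? Yes


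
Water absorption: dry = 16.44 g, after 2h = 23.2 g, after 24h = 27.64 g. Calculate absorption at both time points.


2h absorption = 41.1%
24h absorption = 68.1%


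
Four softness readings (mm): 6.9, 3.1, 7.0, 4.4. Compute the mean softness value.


5.35 mm

Sum = 6.9 + 3.1 + 7.0 + 4.4
Mean = 21.4 / 4 = 5.35 mm


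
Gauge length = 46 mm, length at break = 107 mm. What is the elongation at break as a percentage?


132.6%

Extension = 107 - 46 = 61 mm
Elongation = 61 / 46 x 100 = 132.6%


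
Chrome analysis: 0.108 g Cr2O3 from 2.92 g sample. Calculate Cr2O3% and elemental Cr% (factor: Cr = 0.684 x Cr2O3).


Cr2O3% = 0.108 / 2.92 x 100 = 3.70%
Cr% = 3.70 x 0.684 = 2.53%


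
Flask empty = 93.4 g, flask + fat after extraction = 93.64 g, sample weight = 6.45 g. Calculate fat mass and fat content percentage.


Fat mass = 93.64 - 93.4 = 0.24 g
Fat% = 0.24 / 6.45 x 100 = 3.7%


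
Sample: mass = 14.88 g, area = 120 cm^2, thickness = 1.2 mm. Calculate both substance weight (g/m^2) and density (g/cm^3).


SW = 14.88 / 120 x 10000 = 1240.0 g/m^2
Volume = 120 x 1.2 / 10 = 14.40 cm^3
Density = 14.88 / 14.40 = 1.033 g/cm^3


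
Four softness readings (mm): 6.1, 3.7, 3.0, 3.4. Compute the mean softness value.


Sum = 6.1 + 3.7 + 3.0 + 3.4
Mean = 16.2 / 4 = 4.05 mm


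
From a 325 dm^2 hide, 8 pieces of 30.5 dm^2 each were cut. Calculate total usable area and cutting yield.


Usable area = 244.0 dm^2
Yield = 75.1%


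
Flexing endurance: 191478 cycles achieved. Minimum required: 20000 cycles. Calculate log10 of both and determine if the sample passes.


log10(191478) = 5.28
log10(20000) = 4.30
Passes: Yes


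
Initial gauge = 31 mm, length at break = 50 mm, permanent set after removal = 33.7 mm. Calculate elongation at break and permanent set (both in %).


Elongation at break = (50 - 31) / 31 x 100 = 61.3%
Permanent set = (33.7 - 31) / 31 x 100 = 8.7%


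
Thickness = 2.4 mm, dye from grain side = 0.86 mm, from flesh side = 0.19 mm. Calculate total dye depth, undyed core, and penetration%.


Total dyed = 0.86 + 0.19 = 1.05 mm
Undyed core = 2.4 - 1.05 = 1.35 mm
Penetration = 1.05 / 2.4 x 100 = 43.8%


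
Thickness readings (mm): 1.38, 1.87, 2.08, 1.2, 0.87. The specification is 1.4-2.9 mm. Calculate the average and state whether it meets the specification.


Average = 1.48 mm
Within specification: Yes


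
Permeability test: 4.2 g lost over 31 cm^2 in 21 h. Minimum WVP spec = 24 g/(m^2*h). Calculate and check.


WVP = 4.2 / (31 x 21) x 10000 = 64.52 g/(m^2*h)
Minimum: 24 g/(m^2*h)
Meets spec: Yes


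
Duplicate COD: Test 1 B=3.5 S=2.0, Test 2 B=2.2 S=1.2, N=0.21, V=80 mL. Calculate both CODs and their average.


COD1 = 31.5 mg/L
COD2 = 21.0 mg/L
Average = 26.3 mg/L

COD1 = (3.5 - 2.0) x 0.21 x 8000 / 80 = 31.5 mg/L
COD2 = (2.2 - 1.2) x 0.21 x 8000 / 80 = 21.0 mg/L
Average = (31.5 + 21.0) / 2 = 26.3 mg/L


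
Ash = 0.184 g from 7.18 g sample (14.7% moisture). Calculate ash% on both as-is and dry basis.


As-is ash% = 0.184 / 7.18 x 100 = 2.56%
Dry mass = 7.18 x (100 - 14.7) / 100 = 6.12454 g
Dry-basis ash% = 0.184 / 6.12454 x 100 = 3.00%


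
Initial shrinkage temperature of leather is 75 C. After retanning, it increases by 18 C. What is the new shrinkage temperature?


93 C

New Ts = 75 + 18 = 93 C


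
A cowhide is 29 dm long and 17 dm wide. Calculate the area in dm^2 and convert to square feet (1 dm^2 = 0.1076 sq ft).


493 dm^2
53.05 sq ft


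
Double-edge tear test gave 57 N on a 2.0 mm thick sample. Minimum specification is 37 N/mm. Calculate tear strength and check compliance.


Tear strength = 28.5 N/mm
Compliant: No

Tear strength = 57 / 2.0 = 28.5 N/mm
Required minimum = 37 N/mm
Compliant: No


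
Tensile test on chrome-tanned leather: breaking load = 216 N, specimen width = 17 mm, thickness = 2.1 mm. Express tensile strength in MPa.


Cross-section = 17 x 2.1 = 35.7 mm^2
TS = 216 / 35.7 = 6.05 MPa
(1 N/mm^2 = 1 MPa)


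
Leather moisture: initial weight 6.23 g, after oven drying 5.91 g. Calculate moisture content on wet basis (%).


5.1%

Moisture = 6.23 - 5.91 = 0.32 g
MC = 0.32 / 6.23 x 100 = 5.1%


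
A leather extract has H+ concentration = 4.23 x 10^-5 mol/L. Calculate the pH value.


pH = -log10[H+]
pH = -log10(4.23 x 10^-5) = 4.37


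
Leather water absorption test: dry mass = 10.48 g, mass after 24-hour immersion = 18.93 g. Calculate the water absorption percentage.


Water absorbed = 18.93 - 10.48 = 8.45 g
WA% = 8.45 / 10.48 x 100 = 80.6%


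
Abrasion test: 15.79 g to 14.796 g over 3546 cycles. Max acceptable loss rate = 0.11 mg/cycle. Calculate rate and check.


Rate = 0.280 mg/cycle
Passes: No

Loss = 15.79 - 14.796 = 0.994 g
Rate = 0.994 g / 3546 cycles x 1000 = 0.280 mg/cycle
Max = 0.11 mg/cycle
Passes: No


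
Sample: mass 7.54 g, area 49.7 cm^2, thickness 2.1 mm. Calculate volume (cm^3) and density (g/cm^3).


Thickness in cm = 2.1 / 10 = 0.21 cm
Volume = 49.7 x 0.21 = 10.437 cm^3
Density = 7.54 / 10.437 = 0.722 g/cm^3


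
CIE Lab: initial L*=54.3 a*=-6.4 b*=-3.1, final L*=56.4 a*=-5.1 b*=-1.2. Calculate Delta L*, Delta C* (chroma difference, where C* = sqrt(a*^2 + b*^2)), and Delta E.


Delta L* = 2.1
Delta C* = -1.87
Delta E = 3.12


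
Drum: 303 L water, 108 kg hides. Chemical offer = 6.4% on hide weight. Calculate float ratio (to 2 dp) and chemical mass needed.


Float ratio = 2.81
Chemical needed = 6.912 kg

Float ratio = 303 / 108 = 2.81
Chemical = 108 x 6.4 / 100 = 6.912 kg


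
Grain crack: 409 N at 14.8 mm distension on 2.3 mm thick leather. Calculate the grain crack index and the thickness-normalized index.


Crack index = 27.6 N/mm
Normalized index = 12.0 N/mm per mm


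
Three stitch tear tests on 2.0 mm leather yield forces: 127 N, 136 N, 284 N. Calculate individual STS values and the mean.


STS1 = 127 / 2.0 = 63.5 N/mm
STS2 = 136 / 2.0 = 68.0 N/mm
STS3 = 284 / 2.0 = 142.0 N/mm
Mean = (63.5 + 68.0 + 142.0) / 3 = 91.2 N/mm


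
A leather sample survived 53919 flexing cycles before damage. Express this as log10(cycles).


4.73

log10(53919) = 4.73


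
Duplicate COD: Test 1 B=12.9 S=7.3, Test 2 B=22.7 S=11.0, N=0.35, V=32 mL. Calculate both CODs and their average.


COD1 = 490.0 mg/L
COD2 = 1023.8 mg/L
Average = 756.9 mg/L


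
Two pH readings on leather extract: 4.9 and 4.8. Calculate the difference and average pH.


Difference = |4.9 - 4.8| = 0.1
Average = (4.9 + 4.8) / 2 = 4.85


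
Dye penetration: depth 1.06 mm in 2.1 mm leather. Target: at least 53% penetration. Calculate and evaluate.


Penetration = 50.5%
Meets target: No

Penetration = 1.06 / 2.1 x 100 = 50.5%
Target: 53%
Meets target: No


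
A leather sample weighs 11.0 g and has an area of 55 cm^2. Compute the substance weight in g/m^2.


2000.0 g/m^2


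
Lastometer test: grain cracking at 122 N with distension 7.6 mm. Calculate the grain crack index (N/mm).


Grain crack index = force / distension
Index = 122 / 7.6 = 16.1 N/mm


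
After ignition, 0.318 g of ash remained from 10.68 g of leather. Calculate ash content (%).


Ash% = 0.318 / 10.68 x 100
Ash% = 2.98%


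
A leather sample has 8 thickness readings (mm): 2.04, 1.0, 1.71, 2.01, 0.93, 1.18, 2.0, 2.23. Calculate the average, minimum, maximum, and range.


Sum = 13.10
Average = 13.10 / 8 = 1.64 mm
Minimum = 0.93 mm
Maximum = 2.23 mm
Range = 2.23 - 0.93 = 1.30 mm


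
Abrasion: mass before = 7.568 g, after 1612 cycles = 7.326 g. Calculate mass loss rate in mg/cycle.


Mass loss = 7.568 - 7.326 = 0.242 g
Rate = 0.242 / 1612 x 1000 = 0.150 mg/cycle


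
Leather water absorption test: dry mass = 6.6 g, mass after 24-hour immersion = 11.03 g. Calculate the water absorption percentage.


Water absorbed = 11.03 - 6.6 = 4.43 g
WA% = 4.43 / 6.6 x 100 = 67.1%


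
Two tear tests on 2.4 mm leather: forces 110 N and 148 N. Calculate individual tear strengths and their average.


Tear 1 = 110 / 2.4 = 45.8 N/mm
Tear 2 = 148 / 2.4 = 61.7 N/mm
Average = (45.8 + 61.7) / 2 = 53.8 N/mm


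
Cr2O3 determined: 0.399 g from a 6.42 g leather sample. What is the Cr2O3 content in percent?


6.21%

Cr2O3% = 0.399 / 6.42 x 100
Cr2O3% = 6.21%


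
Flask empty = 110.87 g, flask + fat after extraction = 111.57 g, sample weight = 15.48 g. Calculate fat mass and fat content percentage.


Fat mass = 111.57 - 110.87 = 0.70 g
Fat% = 0.70 / 15.48 x 100 = 4.5%


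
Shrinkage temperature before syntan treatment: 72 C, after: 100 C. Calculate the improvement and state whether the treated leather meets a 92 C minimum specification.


Improvement = 28 C
Meets 92 C spec: Yes

Improvement = 100 - 72 = 28 C
Spec check: 100 C >= 92 C? Yes


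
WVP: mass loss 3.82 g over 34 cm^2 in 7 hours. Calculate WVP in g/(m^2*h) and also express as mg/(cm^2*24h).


WVP = 160.50 g/(m^2*h)
Daily rate = 385.21 mg/(cm^2*24h)

WVP = 3.82 / (34 x 7) x 10000 = 160.50 g/(m^2*h)
Mass loss in mg = 3.82 x 1000 = 3820 mg
Per cm^2 per 24h in mg: 3820 x 24 / (34 x 7) = 91680 / 238 = 385.21 mg/(cm^2*24h)


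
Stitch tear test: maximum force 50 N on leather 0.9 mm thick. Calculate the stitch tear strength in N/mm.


Stitch tear strength = force / thickness
STS = 50 / 0.9 = 55.6 N/mm


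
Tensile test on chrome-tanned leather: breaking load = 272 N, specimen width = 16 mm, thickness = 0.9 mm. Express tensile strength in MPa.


18.89 MPa

Cross-section = 16 x 0.9 = 14.4 mm^2
TS = 272 / 14.4 = 18.89 MPa
(1 N/mm^2 = 1 MPa)


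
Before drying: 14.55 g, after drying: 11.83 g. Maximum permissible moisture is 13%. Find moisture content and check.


MC = (14.55 - 11.83) / 14.55 x 100 = 18.7%
Maximum: 13%
Acceptable: No


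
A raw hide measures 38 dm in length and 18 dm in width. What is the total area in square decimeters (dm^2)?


Area = length x width
Area = 38 x 18 = 684 dm^2


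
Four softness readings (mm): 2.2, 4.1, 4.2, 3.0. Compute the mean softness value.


Sum = 2.2 + 4.1 + 4.2 + 3.0
Mean = 13.5 / 4 = 3.38 mm


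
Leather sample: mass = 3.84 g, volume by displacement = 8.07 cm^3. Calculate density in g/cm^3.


Density = mass / volume
Density = 3.84 / 8.07 = 0.476 g/cm^3


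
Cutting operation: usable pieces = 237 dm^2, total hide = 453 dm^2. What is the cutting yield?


Yield = usable / total x 100
Yield = 237 / 453 x 100 = 52.3%


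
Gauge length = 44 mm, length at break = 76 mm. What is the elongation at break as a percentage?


Extension = 76 - 44 = 32 mm
Elongation = 32 / 44 x 100 = 72.7%


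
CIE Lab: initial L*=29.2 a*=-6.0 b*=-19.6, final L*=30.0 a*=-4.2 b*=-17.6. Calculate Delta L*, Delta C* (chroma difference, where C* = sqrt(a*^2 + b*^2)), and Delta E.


Delta L* = 30.0 - 29.2 = 0.8
C1* = sqrt((-6.0)^2 + (-19.6)^2) = 20.498
C2* = sqrt((-4.2)^2 + (-17.6)^2) = 18.094
Delta C* = 18.094 - 20.498 = -2.40
Delta E = sqrt((0.8)^2 + (1.8)^2 + (2.0)^2) = 2.81


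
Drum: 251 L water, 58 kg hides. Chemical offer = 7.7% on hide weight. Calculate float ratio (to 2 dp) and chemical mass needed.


Float ratio = 4.33
Chemical needed = 4.466 kg


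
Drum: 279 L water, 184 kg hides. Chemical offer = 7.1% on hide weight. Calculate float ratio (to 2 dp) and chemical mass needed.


Float ratio = 1.52
Chemical needed = 13.064 kg

Float ratio = 279 / 184 = 1.52
Chemical = 184 x 7.1 / 100 = 13.064 kg


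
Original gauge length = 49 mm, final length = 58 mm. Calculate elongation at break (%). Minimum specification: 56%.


Elongation = 18.4%
Meets spec: No


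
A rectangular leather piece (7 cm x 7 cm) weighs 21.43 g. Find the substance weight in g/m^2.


4373.5 g/m^2

Area = 7 x 7 = 49 cm^2
SW = 21.43 / 49 x 10000 = 4373.5 g/m^2


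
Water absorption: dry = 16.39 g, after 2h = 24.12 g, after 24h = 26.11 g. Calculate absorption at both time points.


2h absorption = 47.2%
24h absorption = 59.3%


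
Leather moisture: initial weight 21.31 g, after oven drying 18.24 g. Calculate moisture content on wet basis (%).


Moisture = 21.31 - 18.24 = 3.07 g
MC = 3.07 / 21.31 x 100 = 14.4%


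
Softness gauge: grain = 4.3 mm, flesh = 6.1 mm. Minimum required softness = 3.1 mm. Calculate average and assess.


Average = (4.3 + 6.1) / 2 = 5.20 mm
Minimum = 3.1 mm
Meets requirement: Yes


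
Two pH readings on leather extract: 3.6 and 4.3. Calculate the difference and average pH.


Difference = 0.7
Average pH = 3.95

Difference = |3.6 - 4.3| = 0.7
Average = (3.6 + 4.3) / 2 = 3.95


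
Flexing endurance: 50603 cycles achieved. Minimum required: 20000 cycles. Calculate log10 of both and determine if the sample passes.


Achieved: log10 = 4.70
Required: log10 = 4.30
Passes: Yes

log10(50603) = 4.70
log10(20000) = 4.30
Passes: Yes


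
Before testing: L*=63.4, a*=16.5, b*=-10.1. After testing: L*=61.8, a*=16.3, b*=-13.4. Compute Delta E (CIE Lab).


dL = 61.8 - 63.4 = -1.6
da = 16.3 - 16.5 = -0.2
db = -13.4 - (-10.1) = -3.3
dE = sqrt((-1.6)^2 + (-0.2)^2 + (-3.3)^2) = 3.67


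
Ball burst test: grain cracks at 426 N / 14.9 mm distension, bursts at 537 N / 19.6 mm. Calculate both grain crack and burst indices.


Crack index = 426 / 14.9 = 28.6 N/mm
Burst index = 537 / 19.6 = 27.4 N/mm


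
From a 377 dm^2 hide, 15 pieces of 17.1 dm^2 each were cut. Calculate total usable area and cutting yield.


Usable area = 256.5 dm^2
Yield = 68.0%

Total usable = 15 x 17.1 = 256.5 dm^2
Yield = 256.5 / 377 x 100 = 68.0%


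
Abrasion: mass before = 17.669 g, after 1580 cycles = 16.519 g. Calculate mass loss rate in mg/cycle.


0.728 mg/cycle


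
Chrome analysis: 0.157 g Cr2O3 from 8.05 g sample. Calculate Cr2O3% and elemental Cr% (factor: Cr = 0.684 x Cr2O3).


Cr2O3% = 0.157 / 8.05 x 100 = 1.95%
Cr% = 1.95 x 0.684 = 1.33%


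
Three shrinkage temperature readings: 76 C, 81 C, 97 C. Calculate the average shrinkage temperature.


84.7 C


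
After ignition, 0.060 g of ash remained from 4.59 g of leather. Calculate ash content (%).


Ash% = 0.060 / 4.59 x 100
Ash% = 1.31%


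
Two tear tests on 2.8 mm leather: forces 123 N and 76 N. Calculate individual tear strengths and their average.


Tear 1 = 43.9 N/mm
Tear 2 = 27.1 N/mm
Average = 35.5 N/mm

Tear 1 = 123 / 2.8 = 43.9 N/mm
Tear 2 = 76 / 2.8 = 27.1 N/mm
Average = (43.9 + 27.1) / 2 = 35.5 N/mm


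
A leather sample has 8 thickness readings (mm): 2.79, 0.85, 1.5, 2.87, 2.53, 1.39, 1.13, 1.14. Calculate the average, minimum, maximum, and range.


Average = 1.78 mm
Min = 0.85 mm
Max = 2.87 mm
Range = 2.02 mm


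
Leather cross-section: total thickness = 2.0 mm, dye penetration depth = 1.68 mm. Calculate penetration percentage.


84.0%

Penetration% = 1.68 / 2.0 x 100
Penetration = 84.0%


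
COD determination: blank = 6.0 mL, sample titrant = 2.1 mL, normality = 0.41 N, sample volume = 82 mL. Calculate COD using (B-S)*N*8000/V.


COD = (6.0 - 2.1) x 0.41 x 8000 / 82
COD = 3.9 x 0.41 x 8000 / 82
COD = 156.0 mg/L


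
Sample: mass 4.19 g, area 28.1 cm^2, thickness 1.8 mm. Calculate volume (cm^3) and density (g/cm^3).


Volume = 5.058 cm^3
Density = 0.828 g/cm^3

Thickness in cm = 1.8 / 10 = 0.18 cm
Volume = 28.1 x 0.18 = 5.058 cm^3
Density = 4.19 / 5.058 = 0.828 g/cm^3


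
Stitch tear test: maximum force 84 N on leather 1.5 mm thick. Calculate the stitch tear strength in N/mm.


56.0 N/mm


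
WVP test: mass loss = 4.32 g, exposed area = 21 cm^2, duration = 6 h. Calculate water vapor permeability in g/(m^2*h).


342.86 g/(m^2*h)


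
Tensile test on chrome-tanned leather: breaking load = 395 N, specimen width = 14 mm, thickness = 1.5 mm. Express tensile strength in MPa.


18.81 MPa


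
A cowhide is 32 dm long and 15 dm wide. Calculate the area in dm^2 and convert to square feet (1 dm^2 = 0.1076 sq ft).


480 dm^2
51.65 sq ft

Area = 32 x 15 = 480 dm^2
Conversion: 480 x 0.1076 = 51.65 sq ft


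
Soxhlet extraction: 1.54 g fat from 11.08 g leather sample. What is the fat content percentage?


Fat content = 1.54 / 11.08 x 100
Fat = 13.9%


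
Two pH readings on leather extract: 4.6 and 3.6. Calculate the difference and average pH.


Difference = |4.6 - 3.6| = 1.0
Average = (4.6 + 3.6) / 2 = 4.10


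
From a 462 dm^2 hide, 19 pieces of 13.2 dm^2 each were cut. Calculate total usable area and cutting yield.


Total usable = 19 x 13.2 = 250.8 dm^2
Yield = 250.8 / 462 x 100 = 54.3%


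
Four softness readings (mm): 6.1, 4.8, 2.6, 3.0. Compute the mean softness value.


4.13 mm

Sum = 6.1 + 4.8 + 2.6 + 3.0
Mean = 16.5 / 4 = 4.13 mm


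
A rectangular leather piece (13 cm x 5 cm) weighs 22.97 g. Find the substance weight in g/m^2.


3533.8 g/m^2

Area = 13 x 5 = 65 cm^2
SW = 22.97 / 65 x 10000 = 3533.8 g/m^2


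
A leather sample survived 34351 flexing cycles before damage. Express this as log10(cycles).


4.54

log10(34351) = 4.54


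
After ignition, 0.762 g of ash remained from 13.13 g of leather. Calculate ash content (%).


5.80%

Ash% = 0.762 / 13.13 x 100
Ash% = 5.80%


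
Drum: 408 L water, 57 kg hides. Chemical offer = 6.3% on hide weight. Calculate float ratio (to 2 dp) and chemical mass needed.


Float ratio = 408 / 57 = 7.16
Chemical = 57 x 6.3 / 100 = 3.591 kg


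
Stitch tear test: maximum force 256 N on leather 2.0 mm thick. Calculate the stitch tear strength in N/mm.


128.0 N/mm


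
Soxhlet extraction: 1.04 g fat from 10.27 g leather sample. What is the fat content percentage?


Fat content = 1.04 / 10.27 x 100
Fat = 10.1%


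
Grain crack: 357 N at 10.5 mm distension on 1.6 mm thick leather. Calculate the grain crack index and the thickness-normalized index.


Crack index = 34.0 N/mm
Normalized index = 21.3 N/mm per mm

Crack index = 357 / 10.5 = 34.0 N/mm
Normalized = 34.0 / 1.6 = 21.3 N/mm per mm


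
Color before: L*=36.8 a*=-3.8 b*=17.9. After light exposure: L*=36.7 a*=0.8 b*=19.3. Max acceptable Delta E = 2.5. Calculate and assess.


Delta E = 4.81
Passes: No

dL = -0.1, da = 4.6, db = 1.4
dE = sqrt((-0.1)^2 + (4.6)^2 + (1.4)^2) = 4.81
Max = 2.5
Passes: No


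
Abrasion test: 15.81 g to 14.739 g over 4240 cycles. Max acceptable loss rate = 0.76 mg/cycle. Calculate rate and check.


Rate = 0.253 mg/cycle
Passes: Yes

Loss = 15.81 - 14.739 = 1.071 g
Rate = 1.071 g / 4240 cycles x 1000 = 0.253 mg/cycle
Max = 0.76 mg/cycle
Passes: Yes


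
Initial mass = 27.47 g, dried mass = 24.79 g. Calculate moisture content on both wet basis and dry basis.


Moisture lost = 27.47 - 24.79 = 2.68 g
Wet basis MC = 2.68 / 27.47 x 100 = 9.8%
Dry basis MC = 2.68 / 24.79 x 100 = 10.8%


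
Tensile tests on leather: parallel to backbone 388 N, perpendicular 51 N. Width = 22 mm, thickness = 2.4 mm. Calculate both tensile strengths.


Area = 22 x 2.4 = 52.8 mm^2
TS (parallel) = 388 / 52.8 = 7.35 N/mm^2
TS (perpendicular) = 51 / 52.8 = 0.97 N/mm^2


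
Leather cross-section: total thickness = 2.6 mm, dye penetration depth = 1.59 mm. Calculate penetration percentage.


61.2%

Penetration% = 1.59 / 2.6 x 100
Penetration = 61.2%


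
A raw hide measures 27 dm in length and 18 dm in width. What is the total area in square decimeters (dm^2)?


486 dm^2

Area = length x width
Area = 27 x 18 = 486 dm^2


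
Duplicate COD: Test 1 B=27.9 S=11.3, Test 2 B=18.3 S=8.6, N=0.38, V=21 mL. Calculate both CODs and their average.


COD1 = 2403.0 mg/L
COD2 = 1404.2 mg/L
Average = 1903.6 mg/L

COD1 = (27.9 - 11.3) x 0.38 x 8000 / 21 = 2403.0 mg/L
COD2 = (18.3 - 8.6) x 0.38 x 8000 / 21 = 1404.2 mg/L
Average = (2403.0 + 1404.2) / 2 = 1903.6 mg/L


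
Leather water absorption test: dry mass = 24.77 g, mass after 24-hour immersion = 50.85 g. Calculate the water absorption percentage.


105.3%


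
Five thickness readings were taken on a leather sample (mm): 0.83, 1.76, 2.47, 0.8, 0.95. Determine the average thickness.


1.36 mm

Sum = 0.83 + 1.76 + 2.47 + 0.8 + 0.95 = 6.81
Average = 6.81 / 5 = 1.36 mm


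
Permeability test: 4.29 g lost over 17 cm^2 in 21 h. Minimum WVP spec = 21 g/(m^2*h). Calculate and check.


WVP = 120.17 g/(m^2*h)
Meets specification: Yes


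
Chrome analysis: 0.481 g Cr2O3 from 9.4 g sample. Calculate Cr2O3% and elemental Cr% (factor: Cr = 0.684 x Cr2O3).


Cr2O3% = 0.481 / 9.4 x 100 = 5.12%
Cr% = 5.12 x 0.684 = 3.50%


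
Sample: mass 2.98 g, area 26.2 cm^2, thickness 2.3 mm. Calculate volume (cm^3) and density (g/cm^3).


Volume = 6.026 cm^3
Density = 0.495 g/cm^3

Thickness in cm = 2.3 / 10 = 0.23 cm
Volume = 26.2 x 0.23 = 6.026 cm^3
Density = 2.98 / 6.026 = 0.495 g/cm^3


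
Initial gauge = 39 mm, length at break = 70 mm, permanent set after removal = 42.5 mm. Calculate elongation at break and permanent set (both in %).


Elongation at break = 79.5%
Permanent set = 9.0%

Elongation at break = (70 - 39) / 39 x 100 = 79.5%
Permanent set = (42.5 - 39) / 39 x 100 = 9.0%


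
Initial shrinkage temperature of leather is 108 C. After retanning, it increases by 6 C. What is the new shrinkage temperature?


New Ts = 108 + 6 = 114 C


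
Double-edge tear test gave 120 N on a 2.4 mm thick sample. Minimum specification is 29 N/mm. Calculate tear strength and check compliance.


Tear strength = 50.0 N/mm
Compliant: Yes

Tear strength = 120 / 2.4 = 50.0 N/mm
Required minimum = 29 N/mm
Compliant: Yes


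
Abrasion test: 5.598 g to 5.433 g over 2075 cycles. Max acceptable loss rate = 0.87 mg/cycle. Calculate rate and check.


Rate = 0.080 mg/cycle
Passes: Yes


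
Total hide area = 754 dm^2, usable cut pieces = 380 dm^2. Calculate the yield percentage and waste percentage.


Yield = 380 / 754 x 100 = 50.4%
Waste = 754 - 380 = 374 dm^2
Waste% = 100 - 50.4 = 49.6%


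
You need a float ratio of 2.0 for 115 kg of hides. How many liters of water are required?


Water = hide weight x target ratio
Water = 115 x 2.0 = 230.0 L


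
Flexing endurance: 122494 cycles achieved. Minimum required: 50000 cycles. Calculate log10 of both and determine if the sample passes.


log10(122494) = 5.09
log10(50000) = 4.70
Passes: Yes


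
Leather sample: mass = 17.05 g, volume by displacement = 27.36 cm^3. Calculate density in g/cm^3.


Density = mass / volume
Density = 17.05 / 27.36 = 0.623 g/cm^3


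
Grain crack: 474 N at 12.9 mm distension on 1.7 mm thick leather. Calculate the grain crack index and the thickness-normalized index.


Crack index = 474 / 12.9 = 36.7 N/mm
Normalized = 36.7 / 1.7 = 21.6 N/mm per mm


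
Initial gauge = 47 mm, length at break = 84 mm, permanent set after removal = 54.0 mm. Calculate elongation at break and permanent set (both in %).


Elongation at break = (84 - 47) / 47 x 100 = 78.7%
Permanent set = (54.0 - 47) / 47 x 100 = 14.9%


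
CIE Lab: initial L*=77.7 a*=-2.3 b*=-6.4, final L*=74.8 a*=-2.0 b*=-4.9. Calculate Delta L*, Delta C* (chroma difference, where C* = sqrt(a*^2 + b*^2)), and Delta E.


Delta L* = -2.9
Delta C* = -1.51
Delta E = 3.28


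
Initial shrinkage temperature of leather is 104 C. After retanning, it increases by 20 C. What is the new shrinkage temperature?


New Ts = 104 + 20 = 124 C


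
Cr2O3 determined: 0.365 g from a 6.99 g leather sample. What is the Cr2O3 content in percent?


5.22%

Cr2O3% = 0.365 / 6.99 x 100
Cr2O3% = 5.22%


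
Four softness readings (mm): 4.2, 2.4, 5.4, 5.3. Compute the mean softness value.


Sum = 4.2 + 2.4 + 5.4 + 5.3
Mean = 17.3 / 4 = 4.33 mm


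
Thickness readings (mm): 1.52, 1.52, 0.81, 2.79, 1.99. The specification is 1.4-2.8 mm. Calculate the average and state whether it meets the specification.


Average = 1.73 mm
Within specification: Yes


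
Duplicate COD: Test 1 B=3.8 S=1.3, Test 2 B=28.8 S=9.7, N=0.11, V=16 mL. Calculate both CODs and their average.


COD1 = 137.5 mg/L
COD2 = 1050.5 mg/L
Average = 594.0 mg/L


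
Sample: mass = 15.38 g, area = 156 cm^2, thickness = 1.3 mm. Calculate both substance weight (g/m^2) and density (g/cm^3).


Substance weight = 985.9 g/m^2
Density = 0.758 g/cm^3

SW = 15.38 / 156 x 10000 = 985.9 g/m^2
Volume = 156 x 1.3 / 10 = 20.28 cm^3
Density = 15.38 / 20.28 = 0.758 g/cm^3


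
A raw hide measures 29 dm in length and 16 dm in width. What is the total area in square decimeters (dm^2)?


Area = length x width
Area = 29 x 16 = 464 dm^2


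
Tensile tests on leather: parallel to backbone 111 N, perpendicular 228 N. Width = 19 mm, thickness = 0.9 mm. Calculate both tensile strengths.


Parallel = 6.49 N/mm^2
Perpendicular = 13.33 N/mm^2


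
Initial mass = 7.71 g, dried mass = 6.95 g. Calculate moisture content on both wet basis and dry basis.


Wet basis = 9.9%
Dry basis = 10.9%

Moisture lost = 7.71 - 6.95 = 0.76 g
Wet basis MC = 0.76 / 7.71 x 100 = 9.9%
Dry basis MC = 0.76 / 6.95 x 100 = 10.9%


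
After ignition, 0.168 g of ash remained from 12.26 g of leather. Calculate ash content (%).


Ash% = 0.168 / 12.26 x 100
Ash% = 1.37%


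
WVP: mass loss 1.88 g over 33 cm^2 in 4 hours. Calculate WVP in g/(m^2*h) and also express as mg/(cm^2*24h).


WVP = 142.42 g/(m^2*h)
Daily rate = 341.82 mg/(cm^2*24h)


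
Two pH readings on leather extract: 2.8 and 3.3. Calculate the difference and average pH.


Difference = 0.5
Average pH = 3.05


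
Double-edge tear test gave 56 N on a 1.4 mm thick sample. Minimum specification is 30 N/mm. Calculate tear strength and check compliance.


Tear strength = 56 / 1.4 = 40.0 N/mm
Required minimum = 30 N/mm
Compliant: Yes


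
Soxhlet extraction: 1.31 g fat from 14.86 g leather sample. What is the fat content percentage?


8.8%


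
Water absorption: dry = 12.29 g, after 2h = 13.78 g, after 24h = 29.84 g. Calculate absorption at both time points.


WA (2h) = (13.78 - 12.29) / 12.29 x 100 = 12.1%
WA (24h) = (29.84 - 12.29) / 12.29 x 100 = 142.8%


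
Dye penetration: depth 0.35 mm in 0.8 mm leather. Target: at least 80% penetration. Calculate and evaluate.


Penetration = 0.35 / 0.8 x 100 = 43.8%
Target: 80%
Meets target: No


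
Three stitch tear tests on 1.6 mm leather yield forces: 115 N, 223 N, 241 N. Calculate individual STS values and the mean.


STS1 = 115 / 1.6 = 71.9 N/mm
STS2 = 223 / 1.6 = 139.4 N/mm
STS3 = 241 / 1.6 = 150.6 N/mm
Mean = (71.9 + 139.4 + 150.6) / 3 = 120.6 N/mm


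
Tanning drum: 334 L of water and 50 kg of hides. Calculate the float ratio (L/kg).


6.7

Float ratio = water / hide weight
Ratio = 334 / 50 = 6.7


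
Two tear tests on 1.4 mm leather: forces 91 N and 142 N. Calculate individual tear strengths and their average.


Tear 1 = 65.0 N/mm
Tear 2 = 101.4 N/mm
Average = 83.2 N/mm

Tear 1 = 91 / 1.4 = 65.0 N/mm
Tear 2 = 142 / 1.4 = 101.4 N/mm
Average = (65.0 + 101.4) / 2 = 83.2 N/mm


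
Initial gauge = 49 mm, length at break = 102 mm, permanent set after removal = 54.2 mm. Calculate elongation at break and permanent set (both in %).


Elongation at break = 108.2%
Permanent set = 10.6%


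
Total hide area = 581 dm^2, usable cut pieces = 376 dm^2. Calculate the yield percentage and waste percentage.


Yield = 376 / 581 x 100 = 64.7%
Waste = 581 - 376 = 205 dm^2
Waste% = 100 - 64.7 = 35.3%


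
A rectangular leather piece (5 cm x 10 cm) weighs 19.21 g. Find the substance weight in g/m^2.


3842.0 g/m^2

Area = 5 x 10 = 50 cm^2
SW = 19.21 / 50 x 10000 = 3842.0 g/m^2


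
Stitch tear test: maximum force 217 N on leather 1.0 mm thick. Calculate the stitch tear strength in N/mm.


Stitch tear strength = force / thickness
STS = 217 / 1.0 = 217.0 N/mm


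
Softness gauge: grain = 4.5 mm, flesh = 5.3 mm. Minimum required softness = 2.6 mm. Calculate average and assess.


Average softness = 4.90 mm
Meets requirement: Yes


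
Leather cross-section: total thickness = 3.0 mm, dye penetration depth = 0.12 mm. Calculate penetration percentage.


4.0%

Penetration% = 0.12 / 3.0 x 100
Penetration = 4.0%


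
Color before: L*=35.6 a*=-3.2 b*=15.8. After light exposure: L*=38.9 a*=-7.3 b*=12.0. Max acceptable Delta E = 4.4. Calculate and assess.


dL = 3.3, da = -4.1, db = -3.8
dE = sqrt((3.3)^2 + (-4.1)^2 + (-3.8)^2) = 6.49
Max = 4.4
Passes: No


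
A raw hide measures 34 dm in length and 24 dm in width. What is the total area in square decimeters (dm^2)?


Area = length x width
Area = 34 x 24 = 816 dm^2


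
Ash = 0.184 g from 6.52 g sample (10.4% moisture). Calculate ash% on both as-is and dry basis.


As-is ash = 2.82%
Dry-basis ash = 3.15%


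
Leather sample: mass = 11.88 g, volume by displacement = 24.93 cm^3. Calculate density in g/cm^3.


Density = mass / volume
Density = 11.88 / 24.93 = 0.477 g/cm^3


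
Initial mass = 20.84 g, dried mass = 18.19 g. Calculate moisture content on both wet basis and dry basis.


Moisture lost = 20.84 - 18.19 = 2.65 g
Wet basis MC = 2.65 / 20.84 x 100 = 12.7%
Dry basis MC = 2.65 / 18.19 x 100 = 14.6%


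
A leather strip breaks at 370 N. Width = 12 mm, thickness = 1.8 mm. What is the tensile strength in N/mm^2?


17.13 N/mm^2

Cross-sectional area = 12 x 1.8 = 21.6 mm^2
Tensile strength = 370 / 21.6 = 17.13 N/mm^2


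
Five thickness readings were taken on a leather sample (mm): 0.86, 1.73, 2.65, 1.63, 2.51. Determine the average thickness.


Sum = 0.86 + 1.73 + 2.65 + 1.63 + 2.51 = 9.38
Average = 9.38 / 5 = 1.88 mm


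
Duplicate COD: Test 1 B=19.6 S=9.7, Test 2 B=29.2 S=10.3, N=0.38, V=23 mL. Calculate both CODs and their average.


COD1 = 1308.5 mg/L
COD2 = 2498.1 mg/L
Average = 1903.3 mg/L


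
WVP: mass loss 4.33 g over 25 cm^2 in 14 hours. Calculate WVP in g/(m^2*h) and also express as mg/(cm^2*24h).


WVP = 4.33 / (25 x 14) x 10000 = 123.71 g/(m^2*h)
Mass loss in mg = 4.33 x 1000 = 4330 mg
Per cm^2 per 24h in mg: 4330 x 24 / (25 x 14) = 103920 / 350 = 296.91 mg/(cm^2*24h)


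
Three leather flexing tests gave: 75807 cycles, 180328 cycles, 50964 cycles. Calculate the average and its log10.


Average = (75807 + 180328 + 50964) / 3 = 102366 cycles
log10(102366) = 5.01


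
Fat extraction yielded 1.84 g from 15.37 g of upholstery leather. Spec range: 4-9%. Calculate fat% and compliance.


Fat% = 1.84 / 15.37 x 100 = 12.0%
Spec range: 4-9%
Compliant: No


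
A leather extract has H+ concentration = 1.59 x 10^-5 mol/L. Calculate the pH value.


pH = 4.80


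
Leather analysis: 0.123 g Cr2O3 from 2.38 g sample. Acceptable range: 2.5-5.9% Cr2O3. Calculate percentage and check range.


Cr2O3% = 0.123 / 2.38 x 100 = 5.17%
Acceptable range: 2.5 to 5.9%
Within range: Yes


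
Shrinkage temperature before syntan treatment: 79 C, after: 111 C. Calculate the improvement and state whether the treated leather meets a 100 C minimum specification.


Improvement = 32 C
Meets 100 C spec: Yes

Improvement = 111 - 79 = 32 C
Spec check: 111 C >= 100 C? Yes


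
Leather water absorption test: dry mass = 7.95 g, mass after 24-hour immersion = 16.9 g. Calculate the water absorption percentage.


Water absorbed = 16.9 - 7.95 = 8.95 g
WA% = 8.95 / 7.95 x 100 = 112.6%


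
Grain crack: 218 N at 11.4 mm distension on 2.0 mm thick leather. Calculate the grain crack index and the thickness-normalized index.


Crack index = 19.1 N/mm
Normalized index = 9.6 N/mm per mm


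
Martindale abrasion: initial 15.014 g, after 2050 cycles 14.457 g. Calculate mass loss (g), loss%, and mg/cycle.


Mass loss = 0.557 g
Loss = 3.71%
Rate = 0.272 mg/cycle

Loss = 15.014 - 14.457 = 0.557 g
Loss% = 0.557 / 15.014 x 100 = 3.71%
Rate = 0.557 / 2050 x 1000 = 0.272 mg/cycle


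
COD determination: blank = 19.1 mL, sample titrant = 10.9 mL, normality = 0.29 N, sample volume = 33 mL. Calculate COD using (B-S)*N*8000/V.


576.5 mg/L


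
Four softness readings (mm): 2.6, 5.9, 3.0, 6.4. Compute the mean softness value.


Sum = 2.6 + 5.9 + 3.0 + 6.4
Mean = 17.9 / 4 = 4.48 mm


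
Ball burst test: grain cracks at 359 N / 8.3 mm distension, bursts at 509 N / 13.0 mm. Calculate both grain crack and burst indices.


Crack index = 359 / 8.3 = 43.3 N/mm
Burst index = 509 / 13.0 = 39.2 N/mm


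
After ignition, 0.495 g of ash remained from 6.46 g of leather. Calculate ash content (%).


7.66%


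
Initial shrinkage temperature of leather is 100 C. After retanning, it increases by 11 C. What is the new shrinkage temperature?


111 C


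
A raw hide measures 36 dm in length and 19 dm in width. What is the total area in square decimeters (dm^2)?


684 dm^2


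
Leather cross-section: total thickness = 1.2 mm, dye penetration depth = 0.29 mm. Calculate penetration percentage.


Penetration% = 0.29 / 1.2 x 100
Penetration = 24.2%


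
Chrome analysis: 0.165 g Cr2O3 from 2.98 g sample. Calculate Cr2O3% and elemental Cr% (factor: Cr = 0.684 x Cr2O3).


Cr2O3% = 0.165 / 2.98 x 100 = 5.54%
Cr% = 5.54 x 0.684 = 3.79%


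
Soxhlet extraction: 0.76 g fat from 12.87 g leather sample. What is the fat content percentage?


5.9%


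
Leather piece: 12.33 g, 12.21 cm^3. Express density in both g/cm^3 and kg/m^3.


1.010 g/cm^3
1010 kg/m^3

Density = 12.33 / 12.21 = 1.010 g/cm^3
Convert: 1.010 x 1000 = 1010 kg/m^3


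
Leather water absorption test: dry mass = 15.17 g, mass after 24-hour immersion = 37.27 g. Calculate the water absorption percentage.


Water absorbed = 37.27 - 15.17 = 22.10 g
WA% = 22.10 / 15.17 x 100 = 145.7%


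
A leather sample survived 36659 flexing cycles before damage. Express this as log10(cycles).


log10(36659) = 4.56


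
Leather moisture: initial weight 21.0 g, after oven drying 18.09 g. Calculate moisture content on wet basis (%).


13.9%

Moisture = 21.0 - 18.09 = 2.91 g
MC = 2.91 / 21.0 x 100 = 13.9%


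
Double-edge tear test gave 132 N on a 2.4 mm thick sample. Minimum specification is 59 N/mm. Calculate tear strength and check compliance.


Tear strength = 132 / 2.4 = 55.0 N/mm
Required minimum = 59 N/mm
Compliant: No


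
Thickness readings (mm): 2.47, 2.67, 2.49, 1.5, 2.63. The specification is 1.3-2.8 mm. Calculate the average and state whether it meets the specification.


Sum = 11.76
Average = 11.76 / 5 = 2.35 mm
Specification range: 1.3 to 2.8 mm
Within spec: Yes


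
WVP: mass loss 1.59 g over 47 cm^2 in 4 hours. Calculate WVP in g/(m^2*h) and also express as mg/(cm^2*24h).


WVP = 84.57 g/(m^2*h)
Daily rate = 202.98 mg/(cm^2*24h)

WVP = 1.59 / (47 x 4) x 10000 = 84.57 g/(m^2*h)
Mass loss in mg = 1.59 x 1000 = 1590 mg
Per cm^2 per 24h in mg: 1590 x 24 / (47 x 4) = 38160 / 188 = 202.98 mg/(cm^2*24h)


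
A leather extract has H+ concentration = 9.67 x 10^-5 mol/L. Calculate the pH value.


pH = 4.01

pH = -log10[H+]
pH = -log10(9.67 x 10^-5) = 4.01


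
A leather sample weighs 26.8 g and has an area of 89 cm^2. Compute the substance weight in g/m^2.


3011.2 g/m^2

Substance weight = mass / area x 10000
SW = 26.8 / 89 x 10000
SW = 3011.2 g/m^2


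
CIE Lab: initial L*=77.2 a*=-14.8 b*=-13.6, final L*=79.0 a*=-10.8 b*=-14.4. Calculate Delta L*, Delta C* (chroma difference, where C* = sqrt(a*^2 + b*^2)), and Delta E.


Delta L* = 1.8
Delta C* = -2.10
Delta E = 4.46

Delta L* = 79.0 - 77.2 = 1.8
C1* = sqrt((-14.8)^2 + (-13.6)^2) = 20.100
C2* = sqrt((-10.8)^2 + (-14.4)^2) = 18.000
Delta C* = 18.000 - 20.100 = -2.10
Delta E = sqrt((1.8)^2 + (4.0)^2 + (-0.8)^2) = 4.46


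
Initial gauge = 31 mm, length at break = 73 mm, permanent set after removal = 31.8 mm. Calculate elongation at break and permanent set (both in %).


Elongation at break = (73 - 31) / 31 x 100 = 135.5%
Permanent set = (31.8 - 31) / 31 x 100 = 2.6%


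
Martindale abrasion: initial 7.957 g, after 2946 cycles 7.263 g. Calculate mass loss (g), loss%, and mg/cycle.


Loss = 7.957 - 7.263 = 0.694 g
Loss% = 0.694 / 7.957 x 100 = 8.72%
Rate = 0.694 / 2946 x 1000 = 0.236 mg/cycle


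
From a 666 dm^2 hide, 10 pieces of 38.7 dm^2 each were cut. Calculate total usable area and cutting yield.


Usable area = 387.0 dm^2
Yield = 58.1%

Total usable = 10 x 38.7 = 387.0 dm^2
Yield = 387.0 / 666 x 100 = 58.1%


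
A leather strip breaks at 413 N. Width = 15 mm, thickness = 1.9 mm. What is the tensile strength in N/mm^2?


14.49 N/mm^2

Cross-sectional area = 15 x 1.9 = 28.5 mm^2
Tensile strength = 413 / 28.5 = 14.49 N/mm^2


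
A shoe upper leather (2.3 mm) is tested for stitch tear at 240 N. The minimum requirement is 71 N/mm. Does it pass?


STS = 240 / 2.3 = 104.3 N/mm
Minimum required: 71 N/mm
Passes: Yes


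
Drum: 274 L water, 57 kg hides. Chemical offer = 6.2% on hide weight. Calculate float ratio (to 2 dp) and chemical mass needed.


Float ratio = 274 / 57 = 4.81
Chemical = 57 x 6.2 / 100 = 3.534 kg


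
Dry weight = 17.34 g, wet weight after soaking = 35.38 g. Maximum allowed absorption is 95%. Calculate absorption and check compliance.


Absorption = 104.0%
Compliant: No

WA = (35.38 - 17.34) / 17.34 x 100 = 104.0%
Maximum allowed: 95%
Compliant: No


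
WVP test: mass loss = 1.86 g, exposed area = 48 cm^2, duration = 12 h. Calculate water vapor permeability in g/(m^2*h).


WVP = mass_loss / (area x time) x 10000
WVP = 1.86 / (48 x 12) x 10000
WVP = 1.86 / 576 x 10000 = 32.29 g/(m^2*h)
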